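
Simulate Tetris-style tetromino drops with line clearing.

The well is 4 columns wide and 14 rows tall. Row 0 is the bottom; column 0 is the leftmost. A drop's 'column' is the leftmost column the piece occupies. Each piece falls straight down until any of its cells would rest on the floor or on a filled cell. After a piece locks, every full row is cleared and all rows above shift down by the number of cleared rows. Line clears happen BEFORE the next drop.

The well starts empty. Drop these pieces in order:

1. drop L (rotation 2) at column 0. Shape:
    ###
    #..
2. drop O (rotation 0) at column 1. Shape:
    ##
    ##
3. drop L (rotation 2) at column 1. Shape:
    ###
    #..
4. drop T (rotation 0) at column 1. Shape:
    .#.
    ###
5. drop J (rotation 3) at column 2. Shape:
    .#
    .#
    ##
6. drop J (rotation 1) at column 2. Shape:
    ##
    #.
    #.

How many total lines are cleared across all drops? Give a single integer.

Answer: 0

Derivation:
Drop 1: L rot2 at col 0 lands with bottom-row=0; cleared 0 line(s) (total 0); column heights now [2 2 2 0], max=2
Drop 2: O rot0 at col 1 lands with bottom-row=2; cleared 0 line(s) (total 0); column heights now [2 4 4 0], max=4
Drop 3: L rot2 at col 1 lands with bottom-row=4; cleared 0 line(s) (total 0); column heights now [2 6 6 6], max=6
Drop 4: T rot0 at col 1 lands with bottom-row=6; cleared 0 line(s) (total 0); column heights now [2 7 8 7], max=8
Drop 5: J rot3 at col 2 lands with bottom-row=8; cleared 0 line(s) (total 0); column heights now [2 7 9 11], max=11
Drop 6: J rot1 at col 2 lands with bottom-row=9; cleared 0 line(s) (total 0); column heights now [2 7 12 12], max=12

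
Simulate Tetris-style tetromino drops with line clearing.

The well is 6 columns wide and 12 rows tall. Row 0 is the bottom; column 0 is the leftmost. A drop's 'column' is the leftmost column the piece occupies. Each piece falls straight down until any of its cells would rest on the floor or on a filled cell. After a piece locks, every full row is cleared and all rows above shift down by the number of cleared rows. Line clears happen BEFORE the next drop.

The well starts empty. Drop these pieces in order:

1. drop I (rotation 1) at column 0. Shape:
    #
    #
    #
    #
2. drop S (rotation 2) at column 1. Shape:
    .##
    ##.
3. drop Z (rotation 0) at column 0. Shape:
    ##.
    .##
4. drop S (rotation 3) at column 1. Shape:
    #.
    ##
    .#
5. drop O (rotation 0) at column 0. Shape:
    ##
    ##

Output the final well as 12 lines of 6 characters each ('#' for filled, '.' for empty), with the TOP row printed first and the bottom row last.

Answer: ......
......
......
##....
##....
.#....
.##...
###...
###...
#.....
#.##..
###...

Derivation:
Drop 1: I rot1 at col 0 lands with bottom-row=0; cleared 0 line(s) (total 0); column heights now [4 0 0 0 0 0], max=4
Drop 2: S rot2 at col 1 lands with bottom-row=0; cleared 0 line(s) (total 0); column heights now [4 1 2 2 0 0], max=4
Drop 3: Z rot0 at col 0 lands with bottom-row=3; cleared 0 line(s) (total 0); column heights now [5 5 4 2 0 0], max=5
Drop 4: S rot3 at col 1 lands with bottom-row=4; cleared 0 line(s) (total 0); column heights now [5 7 6 2 0 0], max=7
Drop 5: O rot0 at col 0 lands with bottom-row=7; cleared 0 line(s) (total 0); column heights now [9 9 6 2 0 0], max=9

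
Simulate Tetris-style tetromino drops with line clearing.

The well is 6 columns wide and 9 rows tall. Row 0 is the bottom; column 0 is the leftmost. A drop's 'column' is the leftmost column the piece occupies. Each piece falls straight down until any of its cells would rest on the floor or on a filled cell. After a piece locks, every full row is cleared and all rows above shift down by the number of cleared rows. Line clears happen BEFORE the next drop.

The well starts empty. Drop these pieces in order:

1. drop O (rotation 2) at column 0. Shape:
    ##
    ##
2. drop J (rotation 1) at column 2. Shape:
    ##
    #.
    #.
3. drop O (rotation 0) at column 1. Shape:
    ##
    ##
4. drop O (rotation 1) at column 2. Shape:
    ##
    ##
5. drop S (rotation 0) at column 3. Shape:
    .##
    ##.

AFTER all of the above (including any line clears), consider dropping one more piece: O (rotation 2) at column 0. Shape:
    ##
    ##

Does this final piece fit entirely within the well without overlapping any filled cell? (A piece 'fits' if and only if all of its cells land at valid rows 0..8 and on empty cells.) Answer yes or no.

Drop 1: O rot2 at col 0 lands with bottom-row=0; cleared 0 line(s) (total 0); column heights now [2 2 0 0 0 0], max=2
Drop 2: J rot1 at col 2 lands with bottom-row=0; cleared 0 line(s) (total 0); column heights now [2 2 3 3 0 0], max=3
Drop 3: O rot0 at col 1 lands with bottom-row=3; cleared 0 line(s) (total 0); column heights now [2 5 5 3 0 0], max=5
Drop 4: O rot1 at col 2 lands with bottom-row=5; cleared 0 line(s) (total 0); column heights now [2 5 7 7 0 0], max=7
Drop 5: S rot0 at col 3 lands with bottom-row=7; cleared 0 line(s) (total 0); column heights now [2 5 7 8 9 9], max=9
Test piece O rot2 at col 0 (width 2): heights before test = [2 5 7 8 9 9]; fits = True

Answer: yes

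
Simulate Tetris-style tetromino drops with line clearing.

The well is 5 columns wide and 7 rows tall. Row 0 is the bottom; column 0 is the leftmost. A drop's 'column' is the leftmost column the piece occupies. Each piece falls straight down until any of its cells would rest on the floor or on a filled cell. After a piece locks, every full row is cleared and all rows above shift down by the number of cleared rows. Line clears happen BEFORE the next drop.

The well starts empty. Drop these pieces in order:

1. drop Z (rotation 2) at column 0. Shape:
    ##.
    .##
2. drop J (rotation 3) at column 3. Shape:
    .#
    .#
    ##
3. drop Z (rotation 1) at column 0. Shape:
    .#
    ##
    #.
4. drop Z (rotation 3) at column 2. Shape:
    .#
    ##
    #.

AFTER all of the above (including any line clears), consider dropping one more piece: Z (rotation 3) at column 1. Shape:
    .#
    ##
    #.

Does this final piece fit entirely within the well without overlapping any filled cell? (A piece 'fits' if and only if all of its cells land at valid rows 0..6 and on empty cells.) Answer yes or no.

Drop 1: Z rot2 at col 0 lands with bottom-row=0; cleared 0 line(s) (total 0); column heights now [2 2 1 0 0], max=2
Drop 2: J rot3 at col 3 lands with bottom-row=0; cleared 0 line(s) (total 0); column heights now [2 2 1 1 3], max=3
Drop 3: Z rot1 at col 0 lands with bottom-row=2; cleared 0 line(s) (total 0); column heights now [4 5 1 1 3], max=5
Drop 4: Z rot3 at col 2 lands with bottom-row=1; cleared 0 line(s) (total 0); column heights now [4 5 3 4 3], max=5
Test piece Z rot3 at col 1 (width 2): heights before test = [4 5 3 4 3]; fits = False

Answer: no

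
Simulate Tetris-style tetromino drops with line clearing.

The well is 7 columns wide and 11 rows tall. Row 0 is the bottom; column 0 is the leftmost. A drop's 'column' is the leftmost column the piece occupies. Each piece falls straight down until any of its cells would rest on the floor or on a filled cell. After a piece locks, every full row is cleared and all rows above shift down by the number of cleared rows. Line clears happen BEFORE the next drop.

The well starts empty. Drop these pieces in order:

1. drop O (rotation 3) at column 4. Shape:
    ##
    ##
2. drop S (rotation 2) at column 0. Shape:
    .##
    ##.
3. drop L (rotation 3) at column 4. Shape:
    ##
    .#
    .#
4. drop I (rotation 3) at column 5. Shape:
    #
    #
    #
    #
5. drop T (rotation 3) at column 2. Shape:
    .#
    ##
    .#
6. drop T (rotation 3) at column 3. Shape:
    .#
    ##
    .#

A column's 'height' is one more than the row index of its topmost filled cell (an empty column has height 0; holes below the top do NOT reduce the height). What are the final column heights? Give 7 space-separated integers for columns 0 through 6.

Drop 1: O rot3 at col 4 lands with bottom-row=0; cleared 0 line(s) (total 0); column heights now [0 0 0 0 2 2 0], max=2
Drop 2: S rot2 at col 0 lands with bottom-row=0; cleared 0 line(s) (total 0); column heights now [1 2 2 0 2 2 0], max=2
Drop 3: L rot3 at col 4 lands with bottom-row=2; cleared 0 line(s) (total 0); column heights now [1 2 2 0 5 5 0], max=5
Drop 4: I rot3 at col 5 lands with bottom-row=5; cleared 0 line(s) (total 0); column heights now [1 2 2 0 5 9 0], max=9
Drop 5: T rot3 at col 2 lands with bottom-row=1; cleared 0 line(s) (total 0); column heights now [1 2 3 4 5 9 0], max=9
Drop 6: T rot3 at col 3 lands with bottom-row=5; cleared 0 line(s) (total 0); column heights now [1 2 3 7 8 9 0], max=9

Answer: 1 2 3 7 8 9 0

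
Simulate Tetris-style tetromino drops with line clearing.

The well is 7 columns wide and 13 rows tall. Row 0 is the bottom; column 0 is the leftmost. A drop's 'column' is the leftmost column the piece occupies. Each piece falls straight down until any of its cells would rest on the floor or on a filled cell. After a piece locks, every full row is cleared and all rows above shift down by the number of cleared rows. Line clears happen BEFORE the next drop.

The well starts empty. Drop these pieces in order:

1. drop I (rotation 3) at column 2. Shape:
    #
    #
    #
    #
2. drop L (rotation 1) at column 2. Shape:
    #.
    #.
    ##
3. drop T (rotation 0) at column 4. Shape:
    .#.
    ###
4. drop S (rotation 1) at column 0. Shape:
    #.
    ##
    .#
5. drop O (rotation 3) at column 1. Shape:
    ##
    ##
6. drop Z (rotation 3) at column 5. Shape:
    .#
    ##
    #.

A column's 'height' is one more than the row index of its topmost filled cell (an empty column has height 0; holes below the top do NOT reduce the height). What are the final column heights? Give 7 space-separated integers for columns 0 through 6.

Answer: 3 9 9 5 1 4 5

Derivation:
Drop 1: I rot3 at col 2 lands with bottom-row=0; cleared 0 line(s) (total 0); column heights now [0 0 4 0 0 0 0], max=4
Drop 2: L rot1 at col 2 lands with bottom-row=4; cleared 0 line(s) (total 0); column heights now [0 0 7 5 0 0 0], max=7
Drop 3: T rot0 at col 4 lands with bottom-row=0; cleared 0 line(s) (total 0); column heights now [0 0 7 5 1 2 1], max=7
Drop 4: S rot1 at col 0 lands with bottom-row=0; cleared 0 line(s) (total 0); column heights now [3 2 7 5 1 2 1], max=7
Drop 5: O rot3 at col 1 lands with bottom-row=7; cleared 0 line(s) (total 0); column heights now [3 9 9 5 1 2 1], max=9
Drop 6: Z rot3 at col 5 lands with bottom-row=2; cleared 0 line(s) (total 0); column heights now [3 9 9 5 1 4 5], max=9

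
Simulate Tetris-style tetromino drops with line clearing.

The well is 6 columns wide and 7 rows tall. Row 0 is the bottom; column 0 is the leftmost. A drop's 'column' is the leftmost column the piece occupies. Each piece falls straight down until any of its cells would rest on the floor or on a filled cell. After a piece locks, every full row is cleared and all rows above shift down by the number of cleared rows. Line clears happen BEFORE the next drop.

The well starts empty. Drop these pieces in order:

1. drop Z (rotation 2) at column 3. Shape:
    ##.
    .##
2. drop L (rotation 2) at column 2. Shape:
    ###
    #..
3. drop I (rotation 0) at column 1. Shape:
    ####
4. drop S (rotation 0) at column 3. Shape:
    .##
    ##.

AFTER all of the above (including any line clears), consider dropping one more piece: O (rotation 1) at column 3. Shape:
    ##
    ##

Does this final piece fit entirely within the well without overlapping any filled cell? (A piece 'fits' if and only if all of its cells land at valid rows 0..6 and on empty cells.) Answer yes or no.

Answer: no

Derivation:
Drop 1: Z rot2 at col 3 lands with bottom-row=0; cleared 0 line(s) (total 0); column heights now [0 0 0 2 2 1], max=2
Drop 2: L rot2 at col 2 lands with bottom-row=1; cleared 0 line(s) (total 0); column heights now [0 0 3 3 3 1], max=3
Drop 3: I rot0 at col 1 lands with bottom-row=3; cleared 0 line(s) (total 0); column heights now [0 4 4 4 4 1], max=4
Drop 4: S rot0 at col 3 lands with bottom-row=4; cleared 0 line(s) (total 0); column heights now [0 4 4 5 6 6], max=6
Test piece O rot1 at col 3 (width 2): heights before test = [0 4 4 5 6 6]; fits = False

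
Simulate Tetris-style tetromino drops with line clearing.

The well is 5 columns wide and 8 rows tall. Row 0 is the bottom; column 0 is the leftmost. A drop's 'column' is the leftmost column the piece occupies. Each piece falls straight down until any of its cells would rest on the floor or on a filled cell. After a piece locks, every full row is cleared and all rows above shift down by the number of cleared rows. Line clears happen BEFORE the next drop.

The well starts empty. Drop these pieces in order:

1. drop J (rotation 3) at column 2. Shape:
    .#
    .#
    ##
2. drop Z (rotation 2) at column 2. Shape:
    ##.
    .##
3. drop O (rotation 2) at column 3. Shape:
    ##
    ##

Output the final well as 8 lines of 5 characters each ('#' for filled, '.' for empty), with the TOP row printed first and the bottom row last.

Drop 1: J rot3 at col 2 lands with bottom-row=0; cleared 0 line(s) (total 0); column heights now [0 0 1 3 0], max=3
Drop 2: Z rot2 at col 2 lands with bottom-row=3; cleared 0 line(s) (total 0); column heights now [0 0 5 5 4], max=5
Drop 3: O rot2 at col 3 lands with bottom-row=5; cleared 0 line(s) (total 0); column heights now [0 0 5 7 7], max=7

Answer: .....
...##
...##
..##.
...##
...#.
...#.
..##.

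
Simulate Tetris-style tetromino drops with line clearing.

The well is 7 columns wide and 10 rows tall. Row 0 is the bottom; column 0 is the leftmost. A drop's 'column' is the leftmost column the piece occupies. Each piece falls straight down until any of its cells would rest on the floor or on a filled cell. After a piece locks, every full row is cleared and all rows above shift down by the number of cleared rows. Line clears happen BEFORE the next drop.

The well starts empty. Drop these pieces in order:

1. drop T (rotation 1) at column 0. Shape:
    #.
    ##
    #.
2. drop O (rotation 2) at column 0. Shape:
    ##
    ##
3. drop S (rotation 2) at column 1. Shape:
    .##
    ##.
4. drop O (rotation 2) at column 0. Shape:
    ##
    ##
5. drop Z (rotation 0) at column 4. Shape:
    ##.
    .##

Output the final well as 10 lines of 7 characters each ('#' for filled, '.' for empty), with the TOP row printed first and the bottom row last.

Drop 1: T rot1 at col 0 lands with bottom-row=0; cleared 0 line(s) (total 0); column heights now [3 2 0 0 0 0 0], max=3
Drop 2: O rot2 at col 0 lands with bottom-row=3; cleared 0 line(s) (total 0); column heights now [5 5 0 0 0 0 0], max=5
Drop 3: S rot2 at col 1 lands with bottom-row=5; cleared 0 line(s) (total 0); column heights now [5 6 7 7 0 0 0], max=7
Drop 4: O rot2 at col 0 lands with bottom-row=6; cleared 0 line(s) (total 0); column heights now [8 8 7 7 0 0 0], max=8
Drop 5: Z rot0 at col 4 lands with bottom-row=0; cleared 0 line(s) (total 0); column heights now [8 8 7 7 2 2 1], max=8

Answer: .......
.......
##.....
####...
.##....
##.....
##.....
#......
##..##.
#....##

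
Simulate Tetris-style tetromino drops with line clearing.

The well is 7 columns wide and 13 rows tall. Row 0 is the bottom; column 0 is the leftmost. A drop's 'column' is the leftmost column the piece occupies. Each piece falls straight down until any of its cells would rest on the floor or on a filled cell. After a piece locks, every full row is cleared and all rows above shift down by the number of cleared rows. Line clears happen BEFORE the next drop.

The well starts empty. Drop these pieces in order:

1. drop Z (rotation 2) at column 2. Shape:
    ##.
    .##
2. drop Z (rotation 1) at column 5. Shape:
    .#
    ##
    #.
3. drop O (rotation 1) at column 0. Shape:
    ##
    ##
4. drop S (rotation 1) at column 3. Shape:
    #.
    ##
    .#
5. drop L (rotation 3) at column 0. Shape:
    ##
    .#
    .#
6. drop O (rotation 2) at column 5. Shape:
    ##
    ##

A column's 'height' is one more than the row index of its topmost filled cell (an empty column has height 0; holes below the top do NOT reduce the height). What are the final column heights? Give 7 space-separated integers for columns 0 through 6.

Drop 1: Z rot2 at col 2 lands with bottom-row=0; cleared 0 line(s) (total 0); column heights now [0 0 2 2 1 0 0], max=2
Drop 2: Z rot1 at col 5 lands with bottom-row=0; cleared 0 line(s) (total 0); column heights now [0 0 2 2 1 2 3], max=3
Drop 3: O rot1 at col 0 lands with bottom-row=0; cleared 0 line(s) (total 0); column heights now [2 2 2 2 1 2 3], max=3
Drop 4: S rot1 at col 3 lands with bottom-row=1; cleared 1 line(s) (total 1); column heights now [1 1 0 3 2 1 2], max=3
Drop 5: L rot3 at col 0 lands with bottom-row=1; cleared 0 line(s) (total 1); column heights now [4 4 0 3 2 1 2], max=4
Drop 6: O rot2 at col 5 lands with bottom-row=2; cleared 0 line(s) (total 1); column heights now [4 4 0 3 2 4 4], max=4

Answer: 4 4 0 3 2 4 4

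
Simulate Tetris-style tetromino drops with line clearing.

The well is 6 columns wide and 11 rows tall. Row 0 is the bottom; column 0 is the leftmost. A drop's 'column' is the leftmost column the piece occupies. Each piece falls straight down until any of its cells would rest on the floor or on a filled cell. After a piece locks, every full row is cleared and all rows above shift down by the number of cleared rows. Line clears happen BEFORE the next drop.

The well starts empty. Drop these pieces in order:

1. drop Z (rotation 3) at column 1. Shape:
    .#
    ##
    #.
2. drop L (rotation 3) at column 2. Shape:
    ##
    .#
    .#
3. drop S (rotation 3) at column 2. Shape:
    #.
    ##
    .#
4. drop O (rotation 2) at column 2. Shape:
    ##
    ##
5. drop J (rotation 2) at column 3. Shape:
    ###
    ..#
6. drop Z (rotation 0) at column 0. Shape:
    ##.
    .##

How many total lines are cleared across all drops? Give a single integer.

Answer: 0

Derivation:
Drop 1: Z rot3 at col 1 lands with bottom-row=0; cleared 0 line(s) (total 0); column heights now [0 2 3 0 0 0], max=3
Drop 2: L rot3 at col 2 lands with bottom-row=1; cleared 0 line(s) (total 0); column heights now [0 2 4 4 0 0], max=4
Drop 3: S rot3 at col 2 lands with bottom-row=4; cleared 0 line(s) (total 0); column heights now [0 2 7 6 0 0], max=7
Drop 4: O rot2 at col 2 lands with bottom-row=7; cleared 0 line(s) (total 0); column heights now [0 2 9 9 0 0], max=9
Drop 5: J rot2 at col 3 lands with bottom-row=8; cleared 0 line(s) (total 0); column heights now [0 2 9 10 10 10], max=10
Drop 6: Z rot0 at col 0 lands with bottom-row=9; cleared 0 line(s) (total 0); column heights now [11 11 10 10 10 10], max=11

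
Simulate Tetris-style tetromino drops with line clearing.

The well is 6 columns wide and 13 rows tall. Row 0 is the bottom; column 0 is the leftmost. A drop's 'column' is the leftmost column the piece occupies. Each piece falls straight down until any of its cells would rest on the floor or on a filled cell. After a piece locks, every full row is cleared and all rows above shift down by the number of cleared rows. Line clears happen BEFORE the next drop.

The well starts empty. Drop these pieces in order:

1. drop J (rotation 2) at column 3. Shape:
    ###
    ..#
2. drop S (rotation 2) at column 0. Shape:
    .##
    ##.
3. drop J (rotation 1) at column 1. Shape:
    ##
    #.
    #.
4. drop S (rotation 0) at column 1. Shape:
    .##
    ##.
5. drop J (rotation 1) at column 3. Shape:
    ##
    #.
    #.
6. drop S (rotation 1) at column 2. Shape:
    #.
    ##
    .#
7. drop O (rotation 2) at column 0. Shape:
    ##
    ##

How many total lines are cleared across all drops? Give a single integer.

Answer: 0

Derivation:
Drop 1: J rot2 at col 3 lands with bottom-row=0; cleared 0 line(s) (total 0); column heights now [0 0 0 2 2 2], max=2
Drop 2: S rot2 at col 0 lands with bottom-row=0; cleared 0 line(s) (total 0); column heights now [1 2 2 2 2 2], max=2
Drop 3: J rot1 at col 1 lands with bottom-row=2; cleared 0 line(s) (total 0); column heights now [1 5 5 2 2 2], max=5
Drop 4: S rot0 at col 1 lands with bottom-row=5; cleared 0 line(s) (total 0); column heights now [1 6 7 7 2 2], max=7
Drop 5: J rot1 at col 3 lands with bottom-row=7; cleared 0 line(s) (total 0); column heights now [1 6 7 10 10 2], max=10
Drop 6: S rot1 at col 2 lands with bottom-row=10; cleared 0 line(s) (total 0); column heights now [1 6 13 12 10 2], max=13
Drop 7: O rot2 at col 0 lands with bottom-row=6; cleared 0 line(s) (total 0); column heights now [8 8 13 12 10 2], max=13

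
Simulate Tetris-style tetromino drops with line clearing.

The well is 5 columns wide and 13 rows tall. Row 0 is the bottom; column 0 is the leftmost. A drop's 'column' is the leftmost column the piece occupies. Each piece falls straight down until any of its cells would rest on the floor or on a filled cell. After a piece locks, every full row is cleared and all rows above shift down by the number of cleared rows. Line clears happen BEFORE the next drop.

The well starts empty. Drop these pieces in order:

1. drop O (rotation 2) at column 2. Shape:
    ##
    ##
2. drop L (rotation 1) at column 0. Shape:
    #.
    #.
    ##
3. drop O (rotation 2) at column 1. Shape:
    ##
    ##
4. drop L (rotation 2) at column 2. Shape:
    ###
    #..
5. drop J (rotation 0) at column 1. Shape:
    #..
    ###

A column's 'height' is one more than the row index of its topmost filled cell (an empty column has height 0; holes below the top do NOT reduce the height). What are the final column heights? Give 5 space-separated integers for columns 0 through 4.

Answer: 3 8 7 7 6

Derivation:
Drop 1: O rot2 at col 2 lands with bottom-row=0; cleared 0 line(s) (total 0); column heights now [0 0 2 2 0], max=2
Drop 2: L rot1 at col 0 lands with bottom-row=0; cleared 0 line(s) (total 0); column heights now [3 1 2 2 0], max=3
Drop 3: O rot2 at col 1 lands with bottom-row=2; cleared 0 line(s) (total 0); column heights now [3 4 4 2 0], max=4
Drop 4: L rot2 at col 2 lands with bottom-row=4; cleared 0 line(s) (total 0); column heights now [3 4 6 6 6], max=6
Drop 5: J rot0 at col 1 lands with bottom-row=6; cleared 0 line(s) (total 0); column heights now [3 8 7 7 6], max=8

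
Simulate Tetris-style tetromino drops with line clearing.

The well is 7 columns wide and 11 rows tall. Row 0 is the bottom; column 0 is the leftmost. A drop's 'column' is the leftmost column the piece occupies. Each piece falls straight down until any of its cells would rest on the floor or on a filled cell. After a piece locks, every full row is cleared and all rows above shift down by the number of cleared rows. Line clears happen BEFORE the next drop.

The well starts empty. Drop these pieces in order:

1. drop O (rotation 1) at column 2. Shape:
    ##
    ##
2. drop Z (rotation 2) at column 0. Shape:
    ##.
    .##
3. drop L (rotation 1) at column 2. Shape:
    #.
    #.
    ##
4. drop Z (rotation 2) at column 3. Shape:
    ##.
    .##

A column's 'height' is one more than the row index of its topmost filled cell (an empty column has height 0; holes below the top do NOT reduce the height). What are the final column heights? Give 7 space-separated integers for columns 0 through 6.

Drop 1: O rot1 at col 2 lands with bottom-row=0; cleared 0 line(s) (total 0); column heights now [0 0 2 2 0 0 0], max=2
Drop 2: Z rot2 at col 0 lands with bottom-row=2; cleared 0 line(s) (total 0); column heights now [4 4 3 2 0 0 0], max=4
Drop 3: L rot1 at col 2 lands with bottom-row=3; cleared 0 line(s) (total 0); column heights now [4 4 6 4 0 0 0], max=6
Drop 4: Z rot2 at col 3 lands with bottom-row=3; cleared 0 line(s) (total 0); column heights now [4 4 6 5 5 4 0], max=6

Answer: 4 4 6 5 5 4 0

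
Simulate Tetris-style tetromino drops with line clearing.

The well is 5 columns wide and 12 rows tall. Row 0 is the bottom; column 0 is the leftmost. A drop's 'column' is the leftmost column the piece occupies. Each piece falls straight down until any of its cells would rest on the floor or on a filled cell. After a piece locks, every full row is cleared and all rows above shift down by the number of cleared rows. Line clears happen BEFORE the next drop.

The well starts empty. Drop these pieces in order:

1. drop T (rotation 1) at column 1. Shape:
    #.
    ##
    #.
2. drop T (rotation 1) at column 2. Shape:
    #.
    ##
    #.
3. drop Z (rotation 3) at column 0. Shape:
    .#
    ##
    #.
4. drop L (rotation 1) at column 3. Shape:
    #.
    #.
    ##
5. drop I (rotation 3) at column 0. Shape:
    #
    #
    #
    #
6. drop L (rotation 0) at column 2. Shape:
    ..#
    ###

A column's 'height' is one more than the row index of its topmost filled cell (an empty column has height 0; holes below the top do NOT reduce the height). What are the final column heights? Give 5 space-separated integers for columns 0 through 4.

Answer: 7 4 7 7 8

Derivation:
Drop 1: T rot1 at col 1 lands with bottom-row=0; cleared 0 line(s) (total 0); column heights now [0 3 2 0 0], max=3
Drop 2: T rot1 at col 2 lands with bottom-row=2; cleared 0 line(s) (total 0); column heights now [0 3 5 4 0], max=5
Drop 3: Z rot3 at col 0 lands with bottom-row=2; cleared 0 line(s) (total 0); column heights now [4 5 5 4 0], max=5
Drop 4: L rot1 at col 3 lands with bottom-row=4; cleared 0 line(s) (total 0); column heights now [4 5 5 7 5], max=7
Drop 5: I rot3 at col 0 lands with bottom-row=4; cleared 1 line(s) (total 1); column heights now [7 4 4 6 0], max=7
Drop 6: L rot0 at col 2 lands with bottom-row=6; cleared 0 line(s) (total 1); column heights now [7 4 7 7 8], max=8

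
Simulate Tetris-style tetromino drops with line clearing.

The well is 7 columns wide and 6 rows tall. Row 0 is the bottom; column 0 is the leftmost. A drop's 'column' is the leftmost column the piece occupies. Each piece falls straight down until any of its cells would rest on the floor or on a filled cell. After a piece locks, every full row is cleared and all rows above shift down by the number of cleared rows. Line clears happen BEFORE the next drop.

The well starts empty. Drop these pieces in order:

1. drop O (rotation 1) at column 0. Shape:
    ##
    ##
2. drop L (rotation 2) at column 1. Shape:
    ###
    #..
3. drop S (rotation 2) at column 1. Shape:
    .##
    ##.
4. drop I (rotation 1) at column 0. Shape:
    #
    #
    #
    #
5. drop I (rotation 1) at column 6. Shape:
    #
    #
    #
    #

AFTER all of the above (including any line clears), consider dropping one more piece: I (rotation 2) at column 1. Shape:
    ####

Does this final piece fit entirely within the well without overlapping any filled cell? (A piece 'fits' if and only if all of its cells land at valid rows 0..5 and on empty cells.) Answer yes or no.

Drop 1: O rot1 at col 0 lands with bottom-row=0; cleared 0 line(s) (total 0); column heights now [2 2 0 0 0 0 0], max=2
Drop 2: L rot2 at col 1 lands with bottom-row=2; cleared 0 line(s) (total 0); column heights now [2 4 4 4 0 0 0], max=4
Drop 3: S rot2 at col 1 lands with bottom-row=4; cleared 0 line(s) (total 0); column heights now [2 5 6 6 0 0 0], max=6
Drop 4: I rot1 at col 0 lands with bottom-row=2; cleared 0 line(s) (total 0); column heights now [6 5 6 6 0 0 0], max=6
Drop 5: I rot1 at col 6 lands with bottom-row=0; cleared 0 line(s) (total 0); column heights now [6 5 6 6 0 0 4], max=6
Test piece I rot2 at col 1 (width 4): heights before test = [6 5 6 6 0 0 4]; fits = False

Answer: no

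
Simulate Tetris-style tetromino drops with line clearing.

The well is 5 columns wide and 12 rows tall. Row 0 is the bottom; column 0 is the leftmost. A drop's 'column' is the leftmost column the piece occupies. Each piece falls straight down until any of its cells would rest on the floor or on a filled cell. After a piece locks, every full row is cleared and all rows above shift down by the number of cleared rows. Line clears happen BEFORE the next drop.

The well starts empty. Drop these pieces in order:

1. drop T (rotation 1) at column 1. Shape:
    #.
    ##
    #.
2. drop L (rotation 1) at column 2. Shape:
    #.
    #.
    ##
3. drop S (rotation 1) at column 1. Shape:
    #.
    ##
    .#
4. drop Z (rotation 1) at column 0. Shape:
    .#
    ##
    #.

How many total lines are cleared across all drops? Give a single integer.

Drop 1: T rot1 at col 1 lands with bottom-row=0; cleared 0 line(s) (total 0); column heights now [0 3 2 0 0], max=3
Drop 2: L rot1 at col 2 lands with bottom-row=2; cleared 0 line(s) (total 0); column heights now [0 3 5 3 0], max=5
Drop 3: S rot1 at col 1 lands with bottom-row=5; cleared 0 line(s) (total 0); column heights now [0 8 7 3 0], max=8
Drop 4: Z rot1 at col 0 lands with bottom-row=7; cleared 0 line(s) (total 0); column heights now [9 10 7 3 0], max=10

Answer: 0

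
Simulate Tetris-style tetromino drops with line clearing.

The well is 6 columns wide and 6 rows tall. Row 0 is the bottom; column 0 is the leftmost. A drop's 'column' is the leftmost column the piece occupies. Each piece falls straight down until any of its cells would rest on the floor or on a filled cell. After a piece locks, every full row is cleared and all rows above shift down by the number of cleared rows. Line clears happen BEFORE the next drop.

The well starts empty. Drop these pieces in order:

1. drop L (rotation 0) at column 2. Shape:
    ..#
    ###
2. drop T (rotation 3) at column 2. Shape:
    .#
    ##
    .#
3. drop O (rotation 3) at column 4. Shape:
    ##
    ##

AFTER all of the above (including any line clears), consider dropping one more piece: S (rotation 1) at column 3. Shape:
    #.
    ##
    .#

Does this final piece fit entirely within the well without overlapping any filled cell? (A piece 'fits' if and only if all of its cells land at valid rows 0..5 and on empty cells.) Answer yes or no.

Drop 1: L rot0 at col 2 lands with bottom-row=0; cleared 0 line(s) (total 0); column heights now [0 0 1 1 2 0], max=2
Drop 2: T rot3 at col 2 lands with bottom-row=1; cleared 0 line(s) (total 0); column heights now [0 0 3 4 2 0], max=4
Drop 3: O rot3 at col 4 lands with bottom-row=2; cleared 0 line(s) (total 0); column heights now [0 0 3 4 4 4], max=4
Test piece S rot1 at col 3 (width 2): heights before test = [0 0 3 4 4 4]; fits = False

Answer: no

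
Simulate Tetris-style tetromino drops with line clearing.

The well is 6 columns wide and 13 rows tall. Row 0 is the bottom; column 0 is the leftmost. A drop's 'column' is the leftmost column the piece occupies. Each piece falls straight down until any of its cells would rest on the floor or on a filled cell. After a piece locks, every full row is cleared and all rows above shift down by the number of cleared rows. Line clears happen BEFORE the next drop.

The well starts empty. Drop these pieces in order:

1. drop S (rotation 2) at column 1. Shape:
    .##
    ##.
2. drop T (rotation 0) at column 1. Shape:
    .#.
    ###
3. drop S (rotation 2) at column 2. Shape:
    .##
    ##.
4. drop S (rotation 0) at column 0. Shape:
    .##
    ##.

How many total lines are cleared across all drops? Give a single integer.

Drop 1: S rot2 at col 1 lands with bottom-row=0; cleared 0 line(s) (total 0); column heights now [0 1 2 2 0 0], max=2
Drop 2: T rot0 at col 1 lands with bottom-row=2; cleared 0 line(s) (total 0); column heights now [0 3 4 3 0 0], max=4
Drop 3: S rot2 at col 2 lands with bottom-row=4; cleared 0 line(s) (total 0); column heights now [0 3 5 6 6 0], max=6
Drop 4: S rot0 at col 0 lands with bottom-row=4; cleared 0 line(s) (total 0); column heights now [5 6 6 6 6 0], max=6

Answer: 0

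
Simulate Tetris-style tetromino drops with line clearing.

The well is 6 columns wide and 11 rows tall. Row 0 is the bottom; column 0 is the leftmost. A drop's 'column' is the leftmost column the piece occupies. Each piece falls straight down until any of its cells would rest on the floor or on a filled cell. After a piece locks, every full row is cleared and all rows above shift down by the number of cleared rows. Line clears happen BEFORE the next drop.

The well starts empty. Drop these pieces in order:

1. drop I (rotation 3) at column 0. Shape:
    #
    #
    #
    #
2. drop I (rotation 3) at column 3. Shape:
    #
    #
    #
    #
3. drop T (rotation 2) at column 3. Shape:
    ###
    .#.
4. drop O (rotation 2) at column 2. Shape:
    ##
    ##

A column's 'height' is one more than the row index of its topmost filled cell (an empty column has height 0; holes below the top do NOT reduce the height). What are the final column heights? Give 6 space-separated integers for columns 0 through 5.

Drop 1: I rot3 at col 0 lands with bottom-row=0; cleared 0 line(s) (total 0); column heights now [4 0 0 0 0 0], max=4
Drop 2: I rot3 at col 3 lands with bottom-row=0; cleared 0 line(s) (total 0); column heights now [4 0 0 4 0 0], max=4
Drop 3: T rot2 at col 3 lands with bottom-row=3; cleared 0 line(s) (total 0); column heights now [4 0 0 5 5 5], max=5
Drop 4: O rot2 at col 2 lands with bottom-row=5; cleared 0 line(s) (total 0); column heights now [4 0 7 7 5 5], max=7

Answer: 4 0 7 7 5 5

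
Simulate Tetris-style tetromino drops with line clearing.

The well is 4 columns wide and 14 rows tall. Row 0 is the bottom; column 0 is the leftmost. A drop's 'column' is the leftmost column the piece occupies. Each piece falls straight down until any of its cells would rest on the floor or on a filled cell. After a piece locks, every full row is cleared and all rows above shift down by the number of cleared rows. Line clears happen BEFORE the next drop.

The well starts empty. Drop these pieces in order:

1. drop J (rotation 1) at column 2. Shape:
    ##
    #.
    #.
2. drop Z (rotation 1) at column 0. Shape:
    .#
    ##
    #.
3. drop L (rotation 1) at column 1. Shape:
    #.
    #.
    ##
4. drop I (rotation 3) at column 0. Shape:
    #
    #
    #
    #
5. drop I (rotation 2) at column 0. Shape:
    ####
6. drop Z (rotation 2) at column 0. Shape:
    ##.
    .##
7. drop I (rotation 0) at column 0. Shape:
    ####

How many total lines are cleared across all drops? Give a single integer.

Answer: 3

Derivation:
Drop 1: J rot1 at col 2 lands with bottom-row=0; cleared 0 line(s) (total 0); column heights now [0 0 3 3], max=3
Drop 2: Z rot1 at col 0 lands with bottom-row=0; cleared 0 line(s) (total 0); column heights now [2 3 3 3], max=3
Drop 3: L rot1 at col 1 lands with bottom-row=3; cleared 0 line(s) (total 0); column heights now [2 6 4 3], max=6
Drop 4: I rot3 at col 0 lands with bottom-row=2; cleared 1 line(s) (total 1); column heights now [5 5 3 0], max=5
Drop 5: I rot2 at col 0 lands with bottom-row=5; cleared 1 line(s) (total 2); column heights now [5 5 3 0], max=5
Drop 6: Z rot2 at col 0 lands with bottom-row=5; cleared 0 line(s) (total 2); column heights now [7 7 6 0], max=7
Drop 7: I rot0 at col 0 lands with bottom-row=7; cleared 1 line(s) (total 3); column heights now [7 7 6 0], max=7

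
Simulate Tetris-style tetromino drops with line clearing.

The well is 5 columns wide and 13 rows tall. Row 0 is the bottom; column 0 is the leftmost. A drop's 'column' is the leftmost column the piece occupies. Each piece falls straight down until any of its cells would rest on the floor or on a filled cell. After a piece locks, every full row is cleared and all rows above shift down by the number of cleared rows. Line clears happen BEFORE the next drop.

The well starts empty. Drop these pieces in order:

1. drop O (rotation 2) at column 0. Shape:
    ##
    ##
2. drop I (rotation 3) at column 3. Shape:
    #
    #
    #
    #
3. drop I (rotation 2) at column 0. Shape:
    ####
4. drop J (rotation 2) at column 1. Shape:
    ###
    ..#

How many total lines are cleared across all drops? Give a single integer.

Answer: 0

Derivation:
Drop 1: O rot2 at col 0 lands with bottom-row=0; cleared 0 line(s) (total 0); column heights now [2 2 0 0 0], max=2
Drop 2: I rot3 at col 3 lands with bottom-row=0; cleared 0 line(s) (total 0); column heights now [2 2 0 4 0], max=4
Drop 3: I rot2 at col 0 lands with bottom-row=4; cleared 0 line(s) (total 0); column heights now [5 5 5 5 0], max=5
Drop 4: J rot2 at col 1 lands with bottom-row=5; cleared 0 line(s) (total 0); column heights now [5 7 7 7 0], max=7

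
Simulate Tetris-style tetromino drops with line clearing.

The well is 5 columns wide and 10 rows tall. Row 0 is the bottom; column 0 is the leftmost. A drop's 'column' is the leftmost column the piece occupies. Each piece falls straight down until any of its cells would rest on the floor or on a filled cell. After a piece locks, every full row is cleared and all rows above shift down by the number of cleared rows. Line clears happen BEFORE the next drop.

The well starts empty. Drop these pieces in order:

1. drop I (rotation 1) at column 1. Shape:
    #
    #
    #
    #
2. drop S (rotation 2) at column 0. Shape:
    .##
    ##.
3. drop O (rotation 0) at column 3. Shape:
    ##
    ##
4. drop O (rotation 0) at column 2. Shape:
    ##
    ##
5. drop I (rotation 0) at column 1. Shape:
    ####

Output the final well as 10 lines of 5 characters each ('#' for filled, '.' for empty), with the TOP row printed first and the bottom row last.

Answer: .....
.####
..##.
..##.
.##..
##...
.#...
.#...
.#.##
.#.##

Derivation:
Drop 1: I rot1 at col 1 lands with bottom-row=0; cleared 0 line(s) (total 0); column heights now [0 4 0 0 0], max=4
Drop 2: S rot2 at col 0 lands with bottom-row=4; cleared 0 line(s) (total 0); column heights now [5 6 6 0 0], max=6
Drop 3: O rot0 at col 3 lands with bottom-row=0; cleared 0 line(s) (total 0); column heights now [5 6 6 2 2], max=6
Drop 4: O rot0 at col 2 lands with bottom-row=6; cleared 0 line(s) (total 0); column heights now [5 6 8 8 2], max=8
Drop 5: I rot0 at col 1 lands with bottom-row=8; cleared 0 line(s) (total 0); column heights now [5 9 9 9 9], max=9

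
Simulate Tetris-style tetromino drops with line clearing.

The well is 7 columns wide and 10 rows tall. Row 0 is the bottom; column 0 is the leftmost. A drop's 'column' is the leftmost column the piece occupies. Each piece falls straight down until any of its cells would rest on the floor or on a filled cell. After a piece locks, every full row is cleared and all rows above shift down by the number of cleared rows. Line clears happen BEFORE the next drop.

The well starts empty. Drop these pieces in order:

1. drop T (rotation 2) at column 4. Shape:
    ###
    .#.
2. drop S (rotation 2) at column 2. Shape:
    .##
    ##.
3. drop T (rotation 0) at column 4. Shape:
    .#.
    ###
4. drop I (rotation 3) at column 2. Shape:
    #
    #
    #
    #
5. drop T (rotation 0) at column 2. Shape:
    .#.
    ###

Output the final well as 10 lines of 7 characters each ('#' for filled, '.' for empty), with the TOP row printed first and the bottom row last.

Answer: .......
.......
...#...
..###..
..#....
..#..#.
..#.###
..###..
..#####
.....#.

Derivation:
Drop 1: T rot2 at col 4 lands with bottom-row=0; cleared 0 line(s) (total 0); column heights now [0 0 0 0 2 2 2], max=2
Drop 2: S rot2 at col 2 lands with bottom-row=1; cleared 0 line(s) (total 0); column heights now [0 0 2 3 3 2 2], max=3
Drop 3: T rot0 at col 4 lands with bottom-row=3; cleared 0 line(s) (total 0); column heights now [0 0 2 3 4 5 4], max=5
Drop 4: I rot3 at col 2 lands with bottom-row=2; cleared 0 line(s) (total 0); column heights now [0 0 6 3 4 5 4], max=6
Drop 5: T rot0 at col 2 lands with bottom-row=6; cleared 0 line(s) (total 0); column heights now [0 0 7 8 7 5 4], max=8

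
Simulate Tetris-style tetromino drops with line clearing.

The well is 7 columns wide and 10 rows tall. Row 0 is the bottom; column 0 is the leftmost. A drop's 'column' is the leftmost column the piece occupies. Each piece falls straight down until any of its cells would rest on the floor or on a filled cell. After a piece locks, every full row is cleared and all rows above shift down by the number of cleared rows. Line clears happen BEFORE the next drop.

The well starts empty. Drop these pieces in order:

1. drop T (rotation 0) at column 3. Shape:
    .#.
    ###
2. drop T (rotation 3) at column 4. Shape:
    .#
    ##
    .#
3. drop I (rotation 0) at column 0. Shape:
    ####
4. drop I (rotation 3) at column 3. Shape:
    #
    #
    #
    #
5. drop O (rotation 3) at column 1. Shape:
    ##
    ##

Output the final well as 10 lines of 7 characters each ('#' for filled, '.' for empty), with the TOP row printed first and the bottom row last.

Drop 1: T rot0 at col 3 lands with bottom-row=0; cleared 0 line(s) (total 0); column heights now [0 0 0 1 2 1 0], max=2
Drop 2: T rot3 at col 4 lands with bottom-row=1; cleared 0 line(s) (total 0); column heights now [0 0 0 1 3 4 0], max=4
Drop 3: I rot0 at col 0 lands with bottom-row=1; cleared 0 line(s) (total 0); column heights now [2 2 2 2 3 4 0], max=4
Drop 4: I rot3 at col 3 lands with bottom-row=2; cleared 0 line(s) (total 0); column heights now [2 2 2 6 3 4 0], max=6
Drop 5: O rot3 at col 1 lands with bottom-row=2; cleared 0 line(s) (total 0); column heights now [2 4 4 6 3 4 0], max=6

Answer: .......
.......
.......
.......
...#...
...#...
.###.#.
.#####.
######.
...###.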